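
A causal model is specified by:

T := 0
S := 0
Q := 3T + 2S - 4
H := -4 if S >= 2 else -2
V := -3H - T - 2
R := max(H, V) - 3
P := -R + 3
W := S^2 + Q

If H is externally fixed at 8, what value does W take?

do(H=8) replaces the equation H := -4 if S >= 2 else -2 with the constant H = 8.
No directed path runs from H to W, so W keeps its natural value.
Q = 3T + 2S - 4  [with T=0, S=0]  = -4
W = S^2 + Q  [with S=0, Q=-4]  = -4

-4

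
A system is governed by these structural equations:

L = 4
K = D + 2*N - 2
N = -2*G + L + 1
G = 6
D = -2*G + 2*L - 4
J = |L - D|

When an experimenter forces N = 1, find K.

-8

The intervention breaks the incoming arrows to N: N = -2*G + L + 1 no longer applies, and N = 1.
D = -2*G + 2*L - 4  [with G=6, L=4]  = -8
K = D + 2*N - 2  [with D=-8, N=1]  = -8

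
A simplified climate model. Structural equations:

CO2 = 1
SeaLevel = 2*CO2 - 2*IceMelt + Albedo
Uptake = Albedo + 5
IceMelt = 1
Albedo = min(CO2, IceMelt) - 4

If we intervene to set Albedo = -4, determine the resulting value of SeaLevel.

The intervention breaks the incoming arrows to Albedo: Albedo = min(CO2, IceMelt) - 4 no longer applies, and Albedo = -4.
SeaLevel = 2*CO2 - 2*IceMelt + Albedo  [with CO2=1, IceMelt=1, Albedo=-4]  = -4

-4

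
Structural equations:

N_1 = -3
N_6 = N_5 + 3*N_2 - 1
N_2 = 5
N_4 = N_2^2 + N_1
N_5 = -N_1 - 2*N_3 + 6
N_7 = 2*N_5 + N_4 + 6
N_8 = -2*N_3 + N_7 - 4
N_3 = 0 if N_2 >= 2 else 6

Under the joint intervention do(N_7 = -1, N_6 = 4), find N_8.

-5

Under do(N_7 = -1, N_6 = 4), each intervened variable's structural equation is replaced by its fixed value.
N_3 = 0 if N_2 >= 2 else 6  [with N_2=5]  = 0
N_8 = -2*N_3 + N_7 - 4  [with N_3=0, N_7=-1]  = -5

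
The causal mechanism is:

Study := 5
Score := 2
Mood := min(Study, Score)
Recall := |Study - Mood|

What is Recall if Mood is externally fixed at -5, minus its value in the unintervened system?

The intervention breaks the incoming arrows to Mood: Mood := min(Study, Score) no longer applies, and Mood = -5.
Recall = |Study - Mood|  [with Study=5, Mood=-5]  = 10
Without intervention: Mood = min(Study, Score)  [with Study=5, Score=2]  = 2; Recall = |Study - Mood|  [with Study=5, Mood=2]  = 3.
Change = 10 − 3 = 7.

7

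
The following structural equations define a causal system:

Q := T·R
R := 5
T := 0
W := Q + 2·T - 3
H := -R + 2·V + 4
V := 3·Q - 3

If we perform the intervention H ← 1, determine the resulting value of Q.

do(H=1) replaces the equation H := -R + 2·V + 4 with the constant H = 1.
Q is not downstream of the intervention, so its value is determined by the original equations.
Q = T·R  [with T=0, R=5]  = 0

0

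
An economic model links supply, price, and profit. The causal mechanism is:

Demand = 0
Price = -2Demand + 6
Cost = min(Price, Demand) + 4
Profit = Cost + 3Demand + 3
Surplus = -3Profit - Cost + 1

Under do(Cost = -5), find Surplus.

do(Cost=-5) replaces the equation Cost = min(Price, Demand) + 4 with the constant Cost = -5.
Profit = Cost + 3Demand + 3  [with Cost=-5, Demand=0]  = -2
Surplus = -3Profit - Cost + 1  [with Profit=-2, Cost=-5]  = 12

12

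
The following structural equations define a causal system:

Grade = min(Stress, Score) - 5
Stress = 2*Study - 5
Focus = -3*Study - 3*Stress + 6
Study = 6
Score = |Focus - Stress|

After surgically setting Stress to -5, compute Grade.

do(Stress=-5) replaces the equation Stress = 2*Study - 5 with the constant Stress = -5.
Focus = -3*Study - 3*Stress + 6  [with Study=6, Stress=-5]  = 3
Score = |Focus - Stress|  [with Focus=3, Stress=-5]  = 8
Grade = min(Stress, Score) - 5  [with Stress=-5, Score=8]  = -10

-10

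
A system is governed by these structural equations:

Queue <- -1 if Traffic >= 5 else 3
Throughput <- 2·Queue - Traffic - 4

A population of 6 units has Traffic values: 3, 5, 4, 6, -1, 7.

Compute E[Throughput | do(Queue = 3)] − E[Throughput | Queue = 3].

-2

do(Queue=3) breaks Queue's dependence on Traffic. With Queue=3 fixed, Throughput across the units is -1, -3, -2, -4, 3, -5, mean -2.
Conditioning on Queue=3 selects the 3 unit(s) with Traffic ∈ {3, 4, -1}. Their Throughput values: -1, -2, 3. Mean = 0.
Difference = -2 − 0 = -2.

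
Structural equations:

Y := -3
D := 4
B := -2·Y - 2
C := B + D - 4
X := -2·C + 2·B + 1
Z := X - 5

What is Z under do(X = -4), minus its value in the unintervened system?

The intervention breaks the incoming arrows to X: X := -2·C + 2·B + 1 no longer applies, and X = -4.
Z = X - 5  [with X=-4]  = -9
Without intervention: B = -2·Y - 2  [with Y=-3]  = 4; C = B + D - 4  [with B=4, D=4]  = 4; X = -2·C + 2·B + 1  [with C=4, B=4]  = 1; Z = X - 5  [with X=1]  = -4.
Change = -9 − (-4) = -5.

-5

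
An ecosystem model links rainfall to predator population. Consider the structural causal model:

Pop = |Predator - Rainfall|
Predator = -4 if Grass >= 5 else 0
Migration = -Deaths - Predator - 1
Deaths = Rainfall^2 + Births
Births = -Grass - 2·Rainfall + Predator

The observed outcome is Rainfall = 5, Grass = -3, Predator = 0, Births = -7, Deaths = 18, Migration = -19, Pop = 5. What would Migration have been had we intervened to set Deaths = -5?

4

The intervention breaks the incoming arrows to Deaths: Deaths = Rainfall^2 + Births no longer applies, and Deaths = -5.
Predator = -4 if Grass >= 5 else 0  [with Grass=-3]  = 0
Migration = -Deaths - Predator - 1  [with Deaths=-5, Predator=0]  = 4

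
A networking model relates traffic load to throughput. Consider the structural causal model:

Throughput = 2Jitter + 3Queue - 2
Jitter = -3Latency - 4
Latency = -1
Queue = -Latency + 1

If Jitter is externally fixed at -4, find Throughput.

-4

The intervention breaks the incoming arrows to Jitter: Jitter = -3Latency - 4 no longer applies, and Jitter = -4.
Queue = -Latency + 1  [with Latency=-1]  = 2
Throughput = 2Jitter + 3Queue - 2  [with Jitter=-4, Queue=2]  = -4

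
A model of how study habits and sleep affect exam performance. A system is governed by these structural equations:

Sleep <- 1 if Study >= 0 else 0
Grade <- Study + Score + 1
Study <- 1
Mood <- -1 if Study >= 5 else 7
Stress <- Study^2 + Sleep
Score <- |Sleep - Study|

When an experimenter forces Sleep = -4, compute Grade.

7

Under do(Sleep=-4), the mechanism Sleep <- 1 if Study >= 0 else 0 is discarded; Sleep is fixed at -4.
Score = |Sleep - Study|  [with Sleep=-4, Study=1]  = 5
Grade = Study + Score + 1  [with Study=1, Score=5]  = 7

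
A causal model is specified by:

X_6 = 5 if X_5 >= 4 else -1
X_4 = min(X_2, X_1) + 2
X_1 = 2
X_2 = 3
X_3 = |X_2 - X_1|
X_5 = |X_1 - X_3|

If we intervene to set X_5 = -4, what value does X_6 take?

-1

The intervention breaks the incoming arrows to X_5: X_5 = |X_1 - X_3| no longer applies, and X_5 = -4.
X_6 = 5 if X_5 >= 4 else -1  [with X_5=-4]  = -1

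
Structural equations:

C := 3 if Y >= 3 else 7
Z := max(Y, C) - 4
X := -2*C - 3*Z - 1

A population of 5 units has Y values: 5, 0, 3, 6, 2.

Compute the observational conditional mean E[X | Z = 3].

-24

Observing Z=3 restricts to units where Z's equation naturally yields 3: Y ∈ {0, 2}. In that subpopulation X = -24, -24, mean -24.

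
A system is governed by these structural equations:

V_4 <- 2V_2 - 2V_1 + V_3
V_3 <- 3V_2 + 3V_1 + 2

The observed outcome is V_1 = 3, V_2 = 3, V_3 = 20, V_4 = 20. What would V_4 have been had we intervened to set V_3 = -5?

The intervention breaks the incoming arrows to V_3: V_3 <- 3V_2 + 3V_1 + 2 no longer applies, and V_3 = -5.
V_4 = 2V_2 - 2V_1 + V_3  [with V_2=3, V_1=3, V_3=-5]  = -5

-5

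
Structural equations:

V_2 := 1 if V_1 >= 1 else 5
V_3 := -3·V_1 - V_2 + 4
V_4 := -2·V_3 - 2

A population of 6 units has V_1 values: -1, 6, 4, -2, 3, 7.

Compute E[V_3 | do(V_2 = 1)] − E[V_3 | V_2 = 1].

6.5

Every unit gets V_2=1 under the intervention. V_3 values become 6, -15, -9, 9, -6, -18; E[V_3|do(V_2=1)] = -5.5.
Conditioning on V_2=1 selects the 4 unit(s) with V_1 ∈ {6, 4, 3, 7}. Their V_3 values: -15, -9, -6, -18. Mean = -12.
Difference = -5.5 − (-12) = 6.5.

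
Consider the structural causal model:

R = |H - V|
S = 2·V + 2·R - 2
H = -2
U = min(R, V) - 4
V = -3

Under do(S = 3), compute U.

-7

The intervention breaks the incoming arrows to S: S = 2·V + 2·R - 2 no longer applies, and S = 3.
Since U is not a descendant of the intervened variable, it is unaffected.
R = |H - V|  [with H=-2, V=-3]  = 1
U = min(R, V) - 4  [with R=1, V=-3]  = -7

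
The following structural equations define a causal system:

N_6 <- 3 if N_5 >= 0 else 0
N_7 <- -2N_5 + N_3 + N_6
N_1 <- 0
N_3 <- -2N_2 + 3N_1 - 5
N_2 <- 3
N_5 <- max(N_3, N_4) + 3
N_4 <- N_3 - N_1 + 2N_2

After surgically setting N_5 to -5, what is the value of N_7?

Under do(N_5=-5), the mechanism N_5 <- max(N_3, N_4) + 3 is discarded; N_5 is fixed at -5.
N_3 = -2N_2 + 3N_1 - 5  [with N_2=3, N_1=0]  = -11
N_6 = 3 if N_5 >= 0 else 0  [with N_5=-5]  = 0
N_7 = -2N_5 + N_3 + N_6  [with N_5=-5, N_3=-11, N_6=0]  = -1

-1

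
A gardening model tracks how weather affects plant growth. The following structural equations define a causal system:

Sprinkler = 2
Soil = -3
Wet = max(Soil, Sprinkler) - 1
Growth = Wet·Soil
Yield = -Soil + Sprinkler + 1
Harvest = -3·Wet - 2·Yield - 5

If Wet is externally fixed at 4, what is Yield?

6

do(Wet=4) replaces the equation Wet = max(Soil, Sprinkler) - 1 with the constant Wet = 4.
Yield is not downstream of the intervention, so its value is determined by the original equations.
Yield = -Soil + Sprinkler + 1  [with Soil=-3, Sprinkler=2]  = 6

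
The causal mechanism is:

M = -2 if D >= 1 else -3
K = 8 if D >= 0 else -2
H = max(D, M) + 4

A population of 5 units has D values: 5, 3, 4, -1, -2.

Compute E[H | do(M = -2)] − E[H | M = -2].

-2.2

Under do(M=-2), M's equation is replaced by M=-2 for every unit. Per-unit H: 9, 7, 8, 3, 2. Mean = 5.8.
Conditioning on M=-2 selects the 3 unit(s) with D ∈ {5, 3, 4}. Their H values: 9, 7, 8. Mean = 8.
Difference = 5.8 − 8 = -2.2.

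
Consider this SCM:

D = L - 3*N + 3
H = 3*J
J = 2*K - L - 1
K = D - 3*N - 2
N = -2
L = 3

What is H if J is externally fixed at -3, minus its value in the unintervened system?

The intervention breaks the incoming arrows to J: J = 2*K - L - 1 no longer applies, and J = -3.
H = 3*J  [with J=-3]  = -9
Without intervention: D = L - 3*N + 3  [with L=3, N=-2]  = 12; K = D - 3*N - 2  [with D=12, N=-2]  = 16; J = 2*K - L - 1  [with K=16, L=3]  = 28; H = 3*J  [with J=28]  = 84.
Change = -9 − 84 = -93.

-93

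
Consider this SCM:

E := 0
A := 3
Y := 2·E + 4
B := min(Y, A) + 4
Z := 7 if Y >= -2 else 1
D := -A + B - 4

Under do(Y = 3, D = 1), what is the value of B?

7

Setting Y = 3, D = 1 by intervention discards those variables' equations.
B = min(Y, A) + 4  [with Y=3, A=3]  = 7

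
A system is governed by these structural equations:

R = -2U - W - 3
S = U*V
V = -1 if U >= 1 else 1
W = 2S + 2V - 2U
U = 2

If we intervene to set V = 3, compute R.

do(V=3) replaces the equation V = -1 if U >= 1 else 1 with the constant V = 3.
S = U*V  [with U=2, V=3]  = 6
W = 2S + 2V - 2U  [with S=6, V=3, U=2]  = 14
R = -2U - W - 3  [with U=2, W=14]  = -21

-21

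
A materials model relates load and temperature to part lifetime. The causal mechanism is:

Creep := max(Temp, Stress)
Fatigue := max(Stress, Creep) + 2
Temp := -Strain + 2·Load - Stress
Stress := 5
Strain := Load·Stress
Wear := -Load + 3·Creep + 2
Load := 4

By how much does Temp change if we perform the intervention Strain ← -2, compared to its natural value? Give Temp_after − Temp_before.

22

The intervention breaks the incoming arrows to Strain: Strain := Load·Stress no longer applies, and Strain = -2.
Temp = -Strain + 2·Load - Stress  [with Strain=-2, Load=4, Stress=5]  = 5
Without intervention: Strain = Load·Stress  [with Load=4, Stress=5]  = 20; Temp = -Strain + 2·Load - Stress  [with Strain=20, Load=4, Stress=5]  = -17.
Change = 5 − (-17) = 22.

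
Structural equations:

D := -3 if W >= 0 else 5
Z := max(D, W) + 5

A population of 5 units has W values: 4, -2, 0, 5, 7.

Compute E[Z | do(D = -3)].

Every unit gets D=-3 under the intervention. Z values become 9, 3, 5, 10, 12; E[Z|do(D=-3)] = 7.8.

7.8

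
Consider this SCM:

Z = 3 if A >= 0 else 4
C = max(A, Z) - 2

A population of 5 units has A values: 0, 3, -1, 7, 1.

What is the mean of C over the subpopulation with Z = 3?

2

Observing Z=3 restricts to units where Z's equation naturally yields 3: A ∈ {0, 3, 7, 1}. In that subpopulation C = 1, 1, 5, 1, mean 2.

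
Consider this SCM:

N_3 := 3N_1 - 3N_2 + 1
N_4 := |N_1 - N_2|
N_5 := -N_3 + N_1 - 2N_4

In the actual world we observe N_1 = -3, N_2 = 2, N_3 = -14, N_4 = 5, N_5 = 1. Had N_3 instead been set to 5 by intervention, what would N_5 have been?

-18

do(N_3=5) replaces the equation N_3 := 3N_1 - 3N_2 + 1 with the constant N_3 = 5.
N_4 = |N_1 - N_2|  [with N_1=-3, N_2=2]  = 5
N_5 = -N_3 + N_1 - 2N_4  [with N_3=5, N_1=-3, N_4=5]  = -18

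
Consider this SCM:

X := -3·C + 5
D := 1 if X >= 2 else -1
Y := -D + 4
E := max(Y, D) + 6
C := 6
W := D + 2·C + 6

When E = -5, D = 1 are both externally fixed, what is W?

The joint intervention fixes E = -5, D = 1, removing each variable's own equation.
W = D + 2·C + 6  [with D=1, C=6]  = 19

19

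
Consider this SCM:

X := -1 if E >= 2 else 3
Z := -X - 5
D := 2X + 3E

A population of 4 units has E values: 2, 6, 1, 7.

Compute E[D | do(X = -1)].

Under do(X=-1), X's equation is replaced by X=-1 for every unit. Per-unit D: 4, 16, 1, 19. Mean = 10.

10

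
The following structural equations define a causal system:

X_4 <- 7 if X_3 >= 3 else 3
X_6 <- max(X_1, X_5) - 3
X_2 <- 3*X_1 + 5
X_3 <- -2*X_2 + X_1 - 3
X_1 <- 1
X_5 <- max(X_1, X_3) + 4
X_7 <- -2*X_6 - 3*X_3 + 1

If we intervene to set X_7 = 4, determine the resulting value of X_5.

The intervention breaks the incoming arrows to X_7: X_7 <- -2*X_6 - 3*X_3 + 1 no longer applies, and X_7 = 4.
X_5 is not downstream of the intervention, so its value is determined by the original equations.
X_2 = 3*X_1 + 5  [with X_1=1]  = 8
X_3 = -2*X_2 + X_1 - 3  [with X_2=8, X_1=1]  = -18
X_5 = max(X_1, X_3) + 4  [with X_1=1, X_3=-18]  = 5

5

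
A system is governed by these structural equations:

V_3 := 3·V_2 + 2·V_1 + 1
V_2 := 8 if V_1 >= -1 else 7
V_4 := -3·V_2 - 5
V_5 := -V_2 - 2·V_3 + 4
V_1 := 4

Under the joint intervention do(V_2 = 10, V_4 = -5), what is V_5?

-84

Setting V_2 = 10, V_4 = -5 by intervention discards those variables' equations.
V_3 = 3·V_2 + 2·V_1 + 1  [with V_2=10, V_1=4]  = 39
V_5 = -V_2 - 2·V_3 + 4  [with V_2=10, V_3=39]  = -84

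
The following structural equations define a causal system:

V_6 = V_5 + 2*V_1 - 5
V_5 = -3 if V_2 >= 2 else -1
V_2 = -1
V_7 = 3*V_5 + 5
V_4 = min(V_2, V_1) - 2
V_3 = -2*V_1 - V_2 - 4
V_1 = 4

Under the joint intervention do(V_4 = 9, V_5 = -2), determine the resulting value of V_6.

The joint intervention fixes V_4 = 9, V_5 = -2, removing each variable's own equation.
V_6 = V_5 + 2*V_1 - 5  [with V_5=-2, V_1=4]  = 1

1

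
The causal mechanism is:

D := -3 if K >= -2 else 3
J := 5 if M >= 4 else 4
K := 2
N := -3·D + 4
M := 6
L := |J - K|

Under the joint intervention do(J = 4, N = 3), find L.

The joint intervention fixes J = 4, N = 3, removing each variable's own equation.
L = |J - K|  [with J=4, K=2]  = 2

2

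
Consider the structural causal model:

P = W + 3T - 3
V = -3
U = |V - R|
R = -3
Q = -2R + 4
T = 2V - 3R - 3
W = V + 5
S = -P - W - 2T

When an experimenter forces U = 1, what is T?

Intervening sets U = 1 and removes its equation (U = |V - R|).
T is not downstream of the intervention, so its value is determined by the original equations.
T = 2V - 3R - 3  [with V=-3, R=-3]  = 0

0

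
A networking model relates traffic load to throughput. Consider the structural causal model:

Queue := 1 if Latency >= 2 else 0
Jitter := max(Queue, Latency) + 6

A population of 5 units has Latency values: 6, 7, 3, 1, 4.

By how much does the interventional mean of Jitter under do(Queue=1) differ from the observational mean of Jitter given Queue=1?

do(Queue=1) breaks Queue's dependence on Latency. With Queue=1 fixed, Jitter across the units is 12, 13, 9, 7, 10, mean 10.2.
E[Jitter|Queue=1] averages over only the 4 units with Queue=1 (Latency = 6, 7, 3, 4): Jitter = 12, 13, 9, 10, mean 11.
Difference = 10.2 − 11 = -0.8.

-0.8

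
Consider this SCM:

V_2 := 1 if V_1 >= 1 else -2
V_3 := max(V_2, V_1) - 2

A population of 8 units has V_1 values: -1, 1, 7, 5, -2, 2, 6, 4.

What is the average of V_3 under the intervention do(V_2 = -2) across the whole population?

0.75

do(V_2=-2) breaks V_2's dependence on V_1. With V_2=-2 fixed, V_3 across the units is -3, -1, 5, 3, -4, 0, 4, 2, mean 0.75.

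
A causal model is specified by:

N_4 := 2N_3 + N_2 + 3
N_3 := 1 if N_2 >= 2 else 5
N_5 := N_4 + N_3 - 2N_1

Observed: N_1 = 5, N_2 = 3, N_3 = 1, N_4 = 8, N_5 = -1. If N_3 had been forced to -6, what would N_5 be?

-22

do(N_3=-6) replaces the equation N_3 := 1 if N_2 >= 2 else 5 with the constant N_3 = -6.
N_4 = 2N_3 + N_2 + 3  [with N_3=-6, N_2=3]  = -6
N_5 = N_4 + N_3 - 2N_1  [with N_4=-6, N_3=-6, N_1=5]  = -22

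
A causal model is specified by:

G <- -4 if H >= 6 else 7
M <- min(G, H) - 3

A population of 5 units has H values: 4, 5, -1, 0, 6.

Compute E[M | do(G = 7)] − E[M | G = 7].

The intervention sets G=7 in all 5 units regardless of H. Recomputing M per unit gives 1, 2, -4, -3, 3; average -0.2.
Conditioning on G=7 selects the 4 unit(s) with H ∈ {4, 5, -1, 0}. Their M values: 1, 2, -4, -3. Mean = -1.
Difference = -0.2 − (-1) = 0.8.

0.8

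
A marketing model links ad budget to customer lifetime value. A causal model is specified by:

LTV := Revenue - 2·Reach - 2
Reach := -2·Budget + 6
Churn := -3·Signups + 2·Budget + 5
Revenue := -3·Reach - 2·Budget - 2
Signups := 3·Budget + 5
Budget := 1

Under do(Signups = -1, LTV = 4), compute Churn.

10

Setting Signups = -1, LTV = 4 by intervention discards those variables' equations.
Churn = -3·Signups + 2·Budget + 5  [with Signups=-1, Budget=1]  = 10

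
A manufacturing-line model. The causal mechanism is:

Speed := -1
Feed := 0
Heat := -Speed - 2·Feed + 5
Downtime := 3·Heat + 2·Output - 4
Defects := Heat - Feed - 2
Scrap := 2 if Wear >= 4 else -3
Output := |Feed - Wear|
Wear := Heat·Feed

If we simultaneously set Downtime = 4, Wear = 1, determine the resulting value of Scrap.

The joint intervention fixes Downtime = 4, Wear = 1, removing each variable's own equation.
Scrap = 2 if Wear >= 4 else -3  [with Wear=1]  = -3

-3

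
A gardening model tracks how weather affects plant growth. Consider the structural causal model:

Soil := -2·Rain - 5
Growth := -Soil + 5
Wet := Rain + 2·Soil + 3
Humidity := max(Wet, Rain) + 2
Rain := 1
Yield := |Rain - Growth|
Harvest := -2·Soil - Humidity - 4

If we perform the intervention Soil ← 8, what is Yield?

Under do(Soil=8), the mechanism Soil := -2·Rain - 5 is discarded; Soil is fixed at 8.
Growth = -Soil + 5  [with Soil=8]  = -3
Yield = |Rain - Growth|  [with Rain=1, Growth=-3]  = 4

4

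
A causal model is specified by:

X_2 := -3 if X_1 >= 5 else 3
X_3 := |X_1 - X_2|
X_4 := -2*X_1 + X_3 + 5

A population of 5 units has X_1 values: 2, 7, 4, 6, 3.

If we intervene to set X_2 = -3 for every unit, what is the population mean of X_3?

Under do(X_2=-3), X_2's equation is replaced by X_2=-3 for every unit. Per-unit X_3: 5, 10, 7, 9, 6. Mean = 7.4.

7.4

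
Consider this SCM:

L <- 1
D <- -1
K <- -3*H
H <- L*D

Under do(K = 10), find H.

Under do(K=10), the mechanism K <- -3*H is discarded; K is fixed at 10.
Since H is not a descendant of the intervened variable, it is unaffected.
H = L*D  [with L=1, D=-1]  = -1

-1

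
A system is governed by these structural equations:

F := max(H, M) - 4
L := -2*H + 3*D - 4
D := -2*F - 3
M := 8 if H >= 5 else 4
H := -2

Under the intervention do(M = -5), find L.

do(M=-5) replaces the equation M := 8 if H >= 5 else 4 with the constant M = -5.
F = max(H, M) - 4  [with H=-2, M=-5]  = -6
D = -2*F - 3  [with F=-6]  = 9
L = -2*H + 3*D - 4  [with H=-2, D=9]  = 27

27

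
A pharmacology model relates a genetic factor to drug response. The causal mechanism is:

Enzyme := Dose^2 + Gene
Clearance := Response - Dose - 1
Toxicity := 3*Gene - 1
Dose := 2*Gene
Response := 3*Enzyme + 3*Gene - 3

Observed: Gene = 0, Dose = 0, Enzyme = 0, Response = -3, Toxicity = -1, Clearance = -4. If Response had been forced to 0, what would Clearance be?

Under do(Response=0), the mechanism Response := 3*Enzyme + 3*Gene - 3 is discarded; Response is fixed at 0.
Dose = 2*Gene  [with Gene=0]  = 0
Clearance = Response - Dose - 1  [with Response=0, Dose=0]  = -1

-1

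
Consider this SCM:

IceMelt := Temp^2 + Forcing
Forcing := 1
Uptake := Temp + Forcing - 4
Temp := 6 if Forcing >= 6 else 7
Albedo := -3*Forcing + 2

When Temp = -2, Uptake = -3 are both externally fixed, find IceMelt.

5

Under do(Temp = -2, Uptake = -3), each intervened variable's structural equation is replaced by its fixed value.
IceMelt = Temp^2 + Forcing  [with Temp=-2, Forcing=1]  = 5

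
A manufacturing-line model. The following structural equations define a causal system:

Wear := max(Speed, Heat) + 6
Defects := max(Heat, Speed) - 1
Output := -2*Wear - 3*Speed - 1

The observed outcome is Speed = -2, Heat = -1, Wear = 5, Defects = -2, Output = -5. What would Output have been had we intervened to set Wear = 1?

do(Wear=1) replaces the equation Wear := max(Speed, Heat) + 6 with the constant Wear = 1.
Output = -2*Wear - 3*Speed - 1  [with Wear=1, Speed=-2]  = 3

3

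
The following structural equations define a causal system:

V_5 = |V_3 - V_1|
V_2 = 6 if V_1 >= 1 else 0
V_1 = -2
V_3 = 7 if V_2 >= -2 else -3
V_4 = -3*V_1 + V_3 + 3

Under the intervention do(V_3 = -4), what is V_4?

The intervention breaks the incoming arrows to V_3: V_3 = 7 if V_2 >= -2 else -3 no longer applies, and V_3 = -4.
V_4 = -3*V_1 + V_3 + 3  [with V_1=-2, V_3=-4]  = 5

5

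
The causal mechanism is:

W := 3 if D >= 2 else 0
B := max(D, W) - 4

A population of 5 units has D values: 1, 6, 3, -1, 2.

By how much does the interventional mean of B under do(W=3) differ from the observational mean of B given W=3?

-0.4

do(W=3) breaks W's dependence on D. With W=3 fixed, B across the units is -1, 2, -1, -1, -1, mean -0.4.
Conditioning on W=3 selects the 3 unit(s) with D ∈ {6, 3, 2}. Their B values: 2, -1, -1. Mean = 0.
Difference = -0.4 − 0 = -0.4.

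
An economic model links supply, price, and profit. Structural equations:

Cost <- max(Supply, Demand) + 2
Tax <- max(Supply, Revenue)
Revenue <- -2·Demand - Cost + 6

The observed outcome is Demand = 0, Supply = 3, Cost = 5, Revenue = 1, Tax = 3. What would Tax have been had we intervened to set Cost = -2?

8

do(Cost=-2) replaces the equation Cost <- max(Supply, Demand) + 2 with the constant Cost = -2.
Revenue = -2·Demand - Cost + 6  [with Demand=0, Cost=-2]  = 8
Tax = max(Supply, Revenue)  [with Supply=3, Revenue=8]  = 8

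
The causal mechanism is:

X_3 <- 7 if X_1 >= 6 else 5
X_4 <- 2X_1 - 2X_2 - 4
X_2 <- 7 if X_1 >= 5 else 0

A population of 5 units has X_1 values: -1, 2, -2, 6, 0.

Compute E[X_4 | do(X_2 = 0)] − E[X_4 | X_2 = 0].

Every unit gets X_2=0 under the intervention. X_4 values become -6, 0, -8, 8, -4; E[X_4|do(X_2=0)] = -2.
E[X_4|X_2=0] averages over only the 4 units with X_2=0 (X_1 = -1, 2, -2, 0): X_4 = -6, 0, -8, -4, mean -4.5.
Difference = -2 − (-4.5) = 2.5.

2.5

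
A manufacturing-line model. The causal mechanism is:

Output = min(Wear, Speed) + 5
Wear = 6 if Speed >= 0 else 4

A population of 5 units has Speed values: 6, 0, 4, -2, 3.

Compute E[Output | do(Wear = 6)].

The intervention sets Wear=6 in all 5 units regardless of Speed. Recomputing Output per unit gives 11, 5, 9, 3, 8; average 7.2.

7.2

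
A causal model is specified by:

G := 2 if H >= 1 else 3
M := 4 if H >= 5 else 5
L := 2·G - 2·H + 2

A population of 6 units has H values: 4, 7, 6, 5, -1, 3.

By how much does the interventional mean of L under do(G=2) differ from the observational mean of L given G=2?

Under do(G=2), G's equation is replaced by G=2 for every unit. Per-unit L: -2, -8, -6, -4, 8, 0. Mean = -2.
E[L|G=2] averages over only the 5 units with G=2 (H = 4, 7, 6, 5, 3): L = -2, -8, -6, -4, 0, mean -4.
Difference = -2 − (-4) = 2.

2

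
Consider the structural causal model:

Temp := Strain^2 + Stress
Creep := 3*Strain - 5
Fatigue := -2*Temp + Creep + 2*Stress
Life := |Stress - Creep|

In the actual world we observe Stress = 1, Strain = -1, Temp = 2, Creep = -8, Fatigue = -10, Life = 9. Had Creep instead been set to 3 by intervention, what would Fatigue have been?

1

Intervening sets Creep = 3 and removes its equation (Creep := 3*Strain - 5).
Temp = Strain^2 + Stress  [with Strain=-1, Stress=1]  = 2
Fatigue = -2*Temp + Creep + 2*Stress  [with Temp=2, Creep=3, Stress=1]  = 1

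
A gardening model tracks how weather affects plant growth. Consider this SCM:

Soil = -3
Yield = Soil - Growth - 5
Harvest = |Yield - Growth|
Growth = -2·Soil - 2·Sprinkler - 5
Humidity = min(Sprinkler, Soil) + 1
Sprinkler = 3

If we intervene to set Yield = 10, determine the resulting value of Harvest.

15

The intervention breaks the incoming arrows to Yield: Yield = Soil - Growth - 5 no longer applies, and Yield = 10.
Growth = -2·Soil - 2·Sprinkler - 5  [with Soil=-3, Sprinkler=3]  = -5
Harvest = |Yield - Growth|  [with Yield=10, Growth=-5]  = 15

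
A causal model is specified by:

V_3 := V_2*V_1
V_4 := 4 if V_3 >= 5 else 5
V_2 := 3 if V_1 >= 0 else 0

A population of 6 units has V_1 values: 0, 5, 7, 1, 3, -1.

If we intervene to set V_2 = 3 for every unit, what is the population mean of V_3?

do(V_2=3) breaks V_2's dependence on V_1. With V_2=3 fixed, V_3 across the units is 0, 15, 21, 3, 9, -3, mean 7.5.

7.5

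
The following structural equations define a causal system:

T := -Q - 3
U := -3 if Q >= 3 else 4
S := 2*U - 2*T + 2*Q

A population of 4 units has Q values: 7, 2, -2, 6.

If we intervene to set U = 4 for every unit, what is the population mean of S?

Every unit gets U=4 under the intervention. S values become 42, 22, 6, 38; E[S|do(U=4)] = 27.

27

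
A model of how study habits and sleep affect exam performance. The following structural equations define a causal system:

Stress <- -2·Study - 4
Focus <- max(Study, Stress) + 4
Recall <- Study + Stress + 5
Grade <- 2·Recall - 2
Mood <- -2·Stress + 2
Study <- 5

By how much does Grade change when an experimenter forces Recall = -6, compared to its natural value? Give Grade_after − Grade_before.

The intervention breaks the incoming arrows to Recall: Recall <- Study + Stress + 5 no longer applies, and Recall = -6.
Grade = 2·Recall - 2  [with Recall=-6]  = -14
Without intervention: Stress = -2·Study - 4  [with Study=5]  = -14; Recall = Study + Stress + 5  [with Study=5, Stress=-14]  = -4; Grade = 2·Recall - 2  [with Recall=-4]  = -10.
Change = -14 − (-10) = -4.

-4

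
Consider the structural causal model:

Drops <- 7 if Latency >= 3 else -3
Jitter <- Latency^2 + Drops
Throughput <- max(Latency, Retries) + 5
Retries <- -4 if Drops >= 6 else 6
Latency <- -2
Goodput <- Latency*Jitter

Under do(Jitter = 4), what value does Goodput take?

-8

Under do(Jitter=4), the mechanism Jitter <- Latency^2 + Drops is discarded; Jitter is fixed at 4.
Goodput = Latency*Jitter  [with Latency=-2, Jitter=4]  = -8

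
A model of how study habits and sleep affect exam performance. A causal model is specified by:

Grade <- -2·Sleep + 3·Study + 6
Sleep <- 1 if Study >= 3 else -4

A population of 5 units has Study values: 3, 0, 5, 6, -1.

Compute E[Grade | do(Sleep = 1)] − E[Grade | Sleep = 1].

The intervention sets Sleep=1 in all 5 units regardless of Study. Recomputing Grade per unit gives 13, 4, 19, 22, 1; average 11.8.
E[Grade|Sleep=1] averages over only the 3 units with Sleep=1 (Study = 3, 5, 6): Grade = 13, 19, 22, mean 18.
Difference = 11.8 − 18 = -6.2.

-6.2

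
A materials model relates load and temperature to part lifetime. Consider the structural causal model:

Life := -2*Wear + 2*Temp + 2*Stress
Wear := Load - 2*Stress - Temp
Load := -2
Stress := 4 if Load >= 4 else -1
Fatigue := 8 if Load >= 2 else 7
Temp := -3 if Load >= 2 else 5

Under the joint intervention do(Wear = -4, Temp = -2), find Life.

The joint intervention fixes Wear = -4, Temp = -2, removing each variable's own equation.
Stress = 4 if Load >= 4 else -1  [with Load=-2]  = -1
Life = -2*Wear + 2*Temp + 2*Stress  [with Wear=-4, Temp=-2, Stress=-1]  = 2

2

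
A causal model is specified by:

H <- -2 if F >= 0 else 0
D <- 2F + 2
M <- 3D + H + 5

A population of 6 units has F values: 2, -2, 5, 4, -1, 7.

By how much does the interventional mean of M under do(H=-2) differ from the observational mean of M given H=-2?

-12

Every unit gets H=-2 under the intervention. M values become 21, -3, 39, 33, 3, 51; E[M|do(H=-2)] = 24.
Conditioning on H=-2 selects the 4 unit(s) with F ∈ {2, 5, 4, 7}. Their M values: 21, 39, 33, 51. Mean = 36.
Difference = 24 − 36 = -12.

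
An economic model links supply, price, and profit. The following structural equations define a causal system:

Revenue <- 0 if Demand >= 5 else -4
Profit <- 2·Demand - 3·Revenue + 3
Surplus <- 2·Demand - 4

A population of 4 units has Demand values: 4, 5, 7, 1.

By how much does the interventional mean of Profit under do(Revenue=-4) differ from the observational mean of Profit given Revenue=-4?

The intervention sets Revenue=-4 in all 4 units regardless of Demand. Recomputing Profit per unit gives 23, 25, 29, 17; average 23.5.
Observing Revenue=-4 restricts to units where Revenue's equation naturally yields -4: Demand ∈ {4, 1}. In that subpopulation Profit = 23, 17, mean 20.
Difference = 23.5 − 20 = 3.5.

3.5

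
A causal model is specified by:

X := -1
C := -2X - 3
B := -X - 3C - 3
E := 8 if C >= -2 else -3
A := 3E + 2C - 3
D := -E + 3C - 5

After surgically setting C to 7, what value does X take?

Under do(C=7), the mechanism C := -2X - 3 is discarded; C is fixed at 7.
X is not downstream of the intervention, so its value is determined by the original equations.

-1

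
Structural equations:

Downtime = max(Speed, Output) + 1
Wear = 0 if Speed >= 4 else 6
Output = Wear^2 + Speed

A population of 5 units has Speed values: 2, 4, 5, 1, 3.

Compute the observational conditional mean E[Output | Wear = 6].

Observing Wear=6 restricts to units where Wear's equation naturally yields 6: Speed ∈ {2, 1, 3}. In that subpopulation Output = 38, 37, 39, mean 38.

38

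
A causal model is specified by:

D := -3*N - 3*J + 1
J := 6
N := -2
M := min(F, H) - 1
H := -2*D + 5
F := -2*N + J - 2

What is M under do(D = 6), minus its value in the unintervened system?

The intervention breaks the incoming arrows to D: D := -3*N - 3*J + 1 no longer applies, and D = 6.
H = -2*D + 5  [with D=6]  = -7
F = -2*N + J - 2  [with N=-2, J=6]  = 8
M = min(F, H) - 1  [with F=8, H=-7]  = -8
Without intervention: D = -3*N - 3*J + 1  [with N=-2, J=6]  = -11; H = -2*D + 5  [with D=-11]  = 27; F = -2*N + J - 2  [with N=-2, J=6]  = 8; M = min(F, H) - 1  [with F=8, H=27]  = 7.
Change = -8 − 7 = -15.

-15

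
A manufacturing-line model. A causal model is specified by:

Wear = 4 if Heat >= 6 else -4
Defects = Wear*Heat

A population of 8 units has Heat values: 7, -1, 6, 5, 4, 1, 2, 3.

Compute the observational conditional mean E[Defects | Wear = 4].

Observing Wear=4 restricts to units where Wear's equation naturally yields 4: Heat ∈ {7, 6}. In that subpopulation Defects = 28, 24, mean 26.

26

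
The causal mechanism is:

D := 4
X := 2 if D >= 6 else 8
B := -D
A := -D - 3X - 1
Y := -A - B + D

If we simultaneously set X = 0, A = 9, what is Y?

-1

Setting X = 0, A = 9 by intervention discards those variables' equations.
B = -D  [with D=4]  = -4
Y = -A - B + D  [with A=9, B=-4, D=4]  = -1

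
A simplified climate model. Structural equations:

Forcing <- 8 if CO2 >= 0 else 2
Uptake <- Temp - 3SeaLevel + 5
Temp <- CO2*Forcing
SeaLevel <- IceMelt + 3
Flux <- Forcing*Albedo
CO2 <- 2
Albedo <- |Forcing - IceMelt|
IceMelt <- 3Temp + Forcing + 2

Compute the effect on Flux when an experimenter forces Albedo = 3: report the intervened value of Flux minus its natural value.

-376

Under do(Albedo=3), the mechanism Albedo <- |Forcing - IceMelt| is discarded; Albedo is fixed at 3.
Forcing = 8 if CO2 >= 0 else 2  [with CO2=2]  = 8
Flux = Forcing*Albedo  [with Forcing=8, Albedo=3]  = 24
Without intervention: Forcing = 8 if CO2 >= 0 else 2  [with CO2=2]  = 8; Temp = CO2*Forcing  [with CO2=2, Forcing=8]  = 16; IceMelt = 3Temp + Forcing + 2  [with Temp=16, Forcing=8]  = 58; Albedo = |Forcing - IceMelt|  [with Forcing=8, IceMelt=58]  = 50; Flux = Forcing*Albedo  [with Forcing=8, Albedo=50]  = 400.
Change = 24 − 400 = -376.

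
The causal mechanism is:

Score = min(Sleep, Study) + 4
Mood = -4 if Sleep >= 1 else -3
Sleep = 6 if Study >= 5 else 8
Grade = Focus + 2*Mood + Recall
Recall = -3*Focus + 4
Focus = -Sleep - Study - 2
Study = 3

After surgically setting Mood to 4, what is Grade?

Under do(Mood=4), the mechanism Mood = -4 if Sleep >= 1 else -3 is discarded; Mood is fixed at 4.
Sleep = 6 if Study >= 5 else 8  [with Study=3]  = 8
Focus = -Sleep - Study - 2  [with Sleep=8, Study=3]  = -13
Recall = -3*Focus + 4  [with Focus=-13]  = 43
Grade = Focus + 2*Mood + Recall  [with Focus=-13, Mood=4, Recall=43]  = 38

38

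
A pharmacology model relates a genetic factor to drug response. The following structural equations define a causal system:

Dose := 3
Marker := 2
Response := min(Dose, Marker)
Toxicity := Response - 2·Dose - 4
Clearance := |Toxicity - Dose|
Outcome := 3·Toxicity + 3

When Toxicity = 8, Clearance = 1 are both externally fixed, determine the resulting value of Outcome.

The joint intervention fixes Toxicity = 8, Clearance = 1, removing each variable's own equation.
Outcome = 3·Toxicity + 3  [with Toxicity=8]  = 27

27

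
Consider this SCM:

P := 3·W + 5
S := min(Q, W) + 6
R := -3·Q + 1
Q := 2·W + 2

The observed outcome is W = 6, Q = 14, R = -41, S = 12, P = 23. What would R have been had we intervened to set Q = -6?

19

The intervention breaks the incoming arrows to Q: Q := 2·W + 2 no longer applies, and Q = -6.
R = -3·Q + 1  [with Q=-6]  = 19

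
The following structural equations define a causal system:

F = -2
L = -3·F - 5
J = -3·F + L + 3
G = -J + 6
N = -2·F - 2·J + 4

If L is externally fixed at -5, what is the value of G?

2

Under do(L=-5), the mechanism L = -3·F - 5 is discarded; L is fixed at -5.
J = -3·F + L + 3  [with F=-2, L=-5]  = 4
G = -J + 6  [with J=4]  = 2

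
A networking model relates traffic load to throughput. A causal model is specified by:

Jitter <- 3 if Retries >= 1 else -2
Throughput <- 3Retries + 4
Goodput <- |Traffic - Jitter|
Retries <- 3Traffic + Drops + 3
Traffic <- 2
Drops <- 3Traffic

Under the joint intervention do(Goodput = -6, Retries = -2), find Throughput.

-2

Under do(Goodput = -6, Retries = -2), each intervened variable's structural equation is replaced by its fixed value.
Throughput = 3Retries + 4  [with Retries=-2]  = -2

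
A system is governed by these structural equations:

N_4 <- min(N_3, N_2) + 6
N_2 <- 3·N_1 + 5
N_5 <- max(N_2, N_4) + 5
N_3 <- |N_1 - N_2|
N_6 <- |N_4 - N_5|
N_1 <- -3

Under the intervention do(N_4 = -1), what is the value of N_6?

5

Under do(N_4=-1), the mechanism N_4 <- min(N_3, N_2) + 6 is discarded; N_4 is fixed at -1.
N_2 = 3·N_1 + 5  [with N_1=-3]  = -4
N_5 = max(N_2, N_4) + 5  [with N_2=-4, N_4=-1]  = 4
N_6 = |N_4 - N_5|  [with N_4=-1, N_5=4]  = 5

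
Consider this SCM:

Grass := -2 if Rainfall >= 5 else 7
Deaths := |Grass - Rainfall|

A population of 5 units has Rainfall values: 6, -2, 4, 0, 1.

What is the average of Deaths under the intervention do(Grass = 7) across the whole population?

Every unit gets Grass=7 under the intervention. Deaths values become 1, 9, 3, 7, 6; E[Deaths|do(Grass=7)] = 5.2.

5.2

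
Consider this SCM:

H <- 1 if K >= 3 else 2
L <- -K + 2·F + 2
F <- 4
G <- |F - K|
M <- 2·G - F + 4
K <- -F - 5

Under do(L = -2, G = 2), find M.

4

Under do(L = -2, G = 2), each intervened variable's structural equation is replaced by its fixed value.
M = 2·G - F + 4  [with G=2, F=4]  = 4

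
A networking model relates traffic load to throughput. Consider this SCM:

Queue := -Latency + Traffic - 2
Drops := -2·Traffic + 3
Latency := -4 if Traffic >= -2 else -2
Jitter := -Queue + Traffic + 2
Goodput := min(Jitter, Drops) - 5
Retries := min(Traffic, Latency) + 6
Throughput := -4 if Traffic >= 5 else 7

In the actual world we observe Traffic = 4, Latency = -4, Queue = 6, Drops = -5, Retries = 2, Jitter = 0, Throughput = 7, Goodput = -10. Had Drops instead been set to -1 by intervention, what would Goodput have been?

do(Drops=-1) replaces the equation Drops := -2·Traffic + 3 with the constant Drops = -1.
Latency = -4 if Traffic >= -2 else -2  [with Traffic=4]  = -4
Queue = -Latency + Traffic - 2  [with Latency=-4, Traffic=4]  = 6
Jitter = -Queue + Traffic + 2  [with Queue=6, Traffic=4]  = 0
Goodput = min(Jitter, Drops) - 5  [with Jitter=0, Drops=-1]  = -6

-6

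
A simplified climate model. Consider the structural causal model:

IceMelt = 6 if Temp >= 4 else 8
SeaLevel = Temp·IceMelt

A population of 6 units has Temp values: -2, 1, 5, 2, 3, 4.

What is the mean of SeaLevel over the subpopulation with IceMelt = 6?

Conditioning on IceMelt=6 selects the 2 unit(s) with Temp ∈ {5, 4}. Their SeaLevel values: 30, 24. Mean = 27.

27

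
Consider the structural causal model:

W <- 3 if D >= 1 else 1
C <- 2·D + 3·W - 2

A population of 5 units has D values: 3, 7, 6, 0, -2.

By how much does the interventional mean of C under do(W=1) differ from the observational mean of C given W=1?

do(W=1) breaks W's dependence on D. With W=1 fixed, C across the units is 7, 15, 13, 1, -3, mean 6.6.
E[C|W=1] averages over only the 2 units with W=1 (D = 0, -2): C = 1, -3, mean -1.
Difference = 6.6 − (-1) = 7.6.

7.6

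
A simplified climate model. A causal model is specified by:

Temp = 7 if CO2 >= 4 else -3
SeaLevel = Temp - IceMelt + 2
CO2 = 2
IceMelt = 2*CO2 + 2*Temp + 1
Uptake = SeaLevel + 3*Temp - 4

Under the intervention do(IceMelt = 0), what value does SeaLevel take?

The intervention breaks the incoming arrows to IceMelt: IceMelt = 2*CO2 + 2*Temp + 1 no longer applies, and IceMelt = 0.
Temp = 7 if CO2 >= 4 else -3  [with CO2=2]  = -3
SeaLevel = Temp - IceMelt + 2  [with Temp=-3, IceMelt=0]  = -1

-1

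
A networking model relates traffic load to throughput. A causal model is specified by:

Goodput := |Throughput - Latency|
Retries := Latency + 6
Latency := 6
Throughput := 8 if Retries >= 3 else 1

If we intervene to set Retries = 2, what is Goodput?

Under do(Retries=2), the mechanism Retries := Latency + 6 is discarded; Retries is fixed at 2.
Throughput = 8 if Retries >= 3 else 1  [with Retries=2]  = 1
Goodput = |Throughput - Latency|  [with Throughput=1, Latency=6]  = 5

5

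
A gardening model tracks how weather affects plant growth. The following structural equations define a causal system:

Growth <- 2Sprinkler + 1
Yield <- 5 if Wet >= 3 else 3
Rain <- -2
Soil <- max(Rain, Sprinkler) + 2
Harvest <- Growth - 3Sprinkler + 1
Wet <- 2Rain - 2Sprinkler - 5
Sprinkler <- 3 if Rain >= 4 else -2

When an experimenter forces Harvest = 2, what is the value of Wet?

-5

Under do(Harvest=2), the mechanism Harvest <- Growth - 3Sprinkler + 1 is discarded; Harvest is fixed at 2.
Since Wet is not a descendant of the intervened variable, it is unaffected.
Sprinkler = 3 if Rain >= 4 else -2  [with Rain=-2]  = -2
Wet = 2Rain - 2Sprinkler - 5  [with Rain=-2, Sprinkler=-2]  = -5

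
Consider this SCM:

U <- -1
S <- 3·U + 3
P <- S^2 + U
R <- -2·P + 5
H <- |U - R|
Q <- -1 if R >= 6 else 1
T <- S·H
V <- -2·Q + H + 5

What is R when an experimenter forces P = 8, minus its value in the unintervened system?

-18

The intervention breaks the incoming arrows to P: P <- S^2 + U no longer applies, and P = 8.
R = -2·P + 5  [with P=8]  = -11
Without intervention: S = 3·U + 3  [with U=-1]  = 0; P = S^2 + U  [with S=0, U=-1]  = -1; R = -2·P + 5  [with P=-1]  = 7.
Change = -11 − 7 = -18.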